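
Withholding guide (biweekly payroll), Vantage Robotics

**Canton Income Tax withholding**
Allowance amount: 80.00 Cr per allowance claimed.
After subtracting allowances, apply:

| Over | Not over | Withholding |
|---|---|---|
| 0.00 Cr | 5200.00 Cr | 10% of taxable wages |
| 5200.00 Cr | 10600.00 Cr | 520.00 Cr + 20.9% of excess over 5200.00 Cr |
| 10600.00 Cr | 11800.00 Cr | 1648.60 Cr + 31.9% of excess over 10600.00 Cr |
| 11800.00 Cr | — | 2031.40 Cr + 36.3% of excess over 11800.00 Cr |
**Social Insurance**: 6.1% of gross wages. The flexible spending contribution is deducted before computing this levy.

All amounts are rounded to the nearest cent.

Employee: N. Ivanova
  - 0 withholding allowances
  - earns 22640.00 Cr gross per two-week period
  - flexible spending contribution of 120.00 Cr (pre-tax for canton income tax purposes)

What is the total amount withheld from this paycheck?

7296.48 Cr

Canton Income Tax: taxable = 22640.00 Cr − 120.00 Cr = 22520.00 Cr
  2031.40 Cr + 36.3% × (22520.00 Cr − 11800.00 Cr) = 2031.40 Cr + 36.3% × 10720.00 Cr = 5922.76 Cr
Social Insurance: 6.1% × 22520.00 Cr = 1373.72 Cr
Total: 5922.76 Cr + 1373.72 Cr = 7296.48 Cr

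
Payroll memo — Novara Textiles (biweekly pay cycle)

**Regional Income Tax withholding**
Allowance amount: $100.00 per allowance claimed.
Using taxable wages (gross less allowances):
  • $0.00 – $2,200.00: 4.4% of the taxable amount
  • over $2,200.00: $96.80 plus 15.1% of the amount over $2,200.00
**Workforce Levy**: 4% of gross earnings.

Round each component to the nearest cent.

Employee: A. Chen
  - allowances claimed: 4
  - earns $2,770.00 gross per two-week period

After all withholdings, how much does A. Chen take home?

$2,536.73

Regional Income Tax: taxable = $2,770.00 − 4×$100.00 = $2,370.00
  $96.80 + 15.1% × ($2,370.00 − $2,200.00) = $96.80 + 15.1% × $170.00 = $122.47
Workforce Levy: 4% × $2,770.00 = $110.80
Total withheld: $122.47 + $110.80 = $233.27
Net pay: $2,770.00 − $233.27 = $2,536.73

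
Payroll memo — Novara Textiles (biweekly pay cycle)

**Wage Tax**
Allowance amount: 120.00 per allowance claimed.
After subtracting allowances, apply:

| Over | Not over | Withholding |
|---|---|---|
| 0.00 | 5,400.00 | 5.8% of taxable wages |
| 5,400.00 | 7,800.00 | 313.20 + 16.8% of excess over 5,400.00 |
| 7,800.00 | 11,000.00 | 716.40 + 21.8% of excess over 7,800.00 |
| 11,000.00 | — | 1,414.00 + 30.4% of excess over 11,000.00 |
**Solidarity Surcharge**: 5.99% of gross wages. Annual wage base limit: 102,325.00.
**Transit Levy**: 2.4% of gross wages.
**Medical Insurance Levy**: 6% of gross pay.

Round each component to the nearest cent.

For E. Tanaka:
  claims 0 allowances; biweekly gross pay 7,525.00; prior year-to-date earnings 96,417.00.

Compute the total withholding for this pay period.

Wage Tax: taxable = 7,525.00
  313.20 + 16.8% × (7,525.00 − 5,400.00) = 313.20 + 16.8% × 2,125.00 = 670.20
Solidarity Surcharge: cap 102,325.00 − YTD 96,417.00 = 5,908.00 subject; 5.99% × 5,908.00 = 353.89
Transit Levy: 2.4% × 7,525.00 = 180.60
Medical Insurance Levy: 6% × 7,525.00 = 451.50
Total: 670.20 + 353.89 + 180.60 + 451.50 = 1,656.19

1,656.19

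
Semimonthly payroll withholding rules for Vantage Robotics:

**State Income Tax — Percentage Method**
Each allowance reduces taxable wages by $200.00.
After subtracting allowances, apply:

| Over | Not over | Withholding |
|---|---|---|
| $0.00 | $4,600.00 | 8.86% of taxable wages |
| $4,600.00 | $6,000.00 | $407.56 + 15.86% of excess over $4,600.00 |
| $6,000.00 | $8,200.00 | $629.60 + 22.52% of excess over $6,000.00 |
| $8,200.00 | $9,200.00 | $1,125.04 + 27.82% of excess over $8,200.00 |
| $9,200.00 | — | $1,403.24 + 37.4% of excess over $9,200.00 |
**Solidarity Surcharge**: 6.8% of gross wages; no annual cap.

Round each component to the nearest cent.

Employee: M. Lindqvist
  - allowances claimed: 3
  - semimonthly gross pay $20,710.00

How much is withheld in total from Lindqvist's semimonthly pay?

$6,891.86

State Income Tax: taxable = $20,710.00 − 3×$200.00 = $20,110.00
  $1,403.24 + 37.4% × ($20,110.00 − $9,200.00) = $1,403.24 + 37.4% × $10,910.00 = $5,483.58
Solidarity Surcharge: 6.8% × $20,710.00 = $1,408.28
Total: $5,483.58 + $1,408.28 = $6,891.86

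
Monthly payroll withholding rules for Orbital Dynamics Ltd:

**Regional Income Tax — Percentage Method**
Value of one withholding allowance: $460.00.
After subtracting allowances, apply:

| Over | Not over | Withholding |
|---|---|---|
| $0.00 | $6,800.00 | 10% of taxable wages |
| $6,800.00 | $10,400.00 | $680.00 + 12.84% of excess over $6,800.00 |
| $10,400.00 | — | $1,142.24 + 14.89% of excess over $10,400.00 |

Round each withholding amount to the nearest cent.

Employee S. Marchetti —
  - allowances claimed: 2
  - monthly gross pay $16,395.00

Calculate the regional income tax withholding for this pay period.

Regional Income Tax: taxable = $16,395.00 − 2×$460.00 = $15,475.00
  $1,142.24 + 14.89% × ($15,475.00 − $10,400.00) = $1,142.24 + 14.89% × $5,075.00 = $1,897.91

$1,897.91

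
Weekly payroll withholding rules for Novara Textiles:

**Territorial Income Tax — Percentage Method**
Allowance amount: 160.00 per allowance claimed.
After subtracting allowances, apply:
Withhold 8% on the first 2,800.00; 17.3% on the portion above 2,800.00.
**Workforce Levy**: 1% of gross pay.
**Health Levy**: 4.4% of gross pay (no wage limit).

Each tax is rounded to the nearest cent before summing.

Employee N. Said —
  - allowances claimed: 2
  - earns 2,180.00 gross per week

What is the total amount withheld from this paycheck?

266.52

Territorial Income Tax: taxable = 2,180.00 − 2×160.00 = 1,860.00
  8% × 1,860.00 = 148.80
Workforce Levy: 1% × 2,180.00 = 21.80
Health Levy: 4.4% × 2,180.00 = 95.92
Total: 148.80 + 21.80 + 95.92 = 266.52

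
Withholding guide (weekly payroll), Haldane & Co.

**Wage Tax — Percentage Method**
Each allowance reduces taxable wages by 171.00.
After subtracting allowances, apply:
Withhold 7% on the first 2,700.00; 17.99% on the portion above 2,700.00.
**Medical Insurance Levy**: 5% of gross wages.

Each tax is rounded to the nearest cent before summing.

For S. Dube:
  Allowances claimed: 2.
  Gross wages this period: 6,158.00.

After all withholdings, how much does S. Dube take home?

Wage Tax: taxable = 6,158.00 − 2×171.00 = 5,816.00
  189.00 + 17.99% × (5,816.00 − 2,700.00) = 189.00 + 17.99% × 3,116.00 = 749.57
Medical Insurance Levy: 5% × 6,158.00 = 307.90
Total withheld: 749.57 + 307.90 = 1,057.47
Net pay: 6,158.00 − 1,057.47 = 5,100.53

5,100.53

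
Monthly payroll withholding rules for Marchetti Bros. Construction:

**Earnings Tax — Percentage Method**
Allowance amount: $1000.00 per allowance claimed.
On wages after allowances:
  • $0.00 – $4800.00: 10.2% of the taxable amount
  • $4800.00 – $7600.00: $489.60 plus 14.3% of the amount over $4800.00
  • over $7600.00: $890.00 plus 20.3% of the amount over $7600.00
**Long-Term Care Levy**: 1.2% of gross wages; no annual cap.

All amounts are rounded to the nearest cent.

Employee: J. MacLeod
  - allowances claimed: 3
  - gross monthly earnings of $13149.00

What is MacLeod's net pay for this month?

Earnings Tax: taxable = $13149.00 − 3×$1000.00 = $10149.00
  $890.00 + 20.3% × ($10149.00 − $7600.00) = $890.00 + 20.3% × $2549.00 = $1407.45
Long-Term Care Levy: 1.2% × $13149.00 = $157.79
Total withheld: $1407.45 + $157.79 = $1565.24
Net pay: $13149.00 − $1565.24 = $11583.76

$11583.76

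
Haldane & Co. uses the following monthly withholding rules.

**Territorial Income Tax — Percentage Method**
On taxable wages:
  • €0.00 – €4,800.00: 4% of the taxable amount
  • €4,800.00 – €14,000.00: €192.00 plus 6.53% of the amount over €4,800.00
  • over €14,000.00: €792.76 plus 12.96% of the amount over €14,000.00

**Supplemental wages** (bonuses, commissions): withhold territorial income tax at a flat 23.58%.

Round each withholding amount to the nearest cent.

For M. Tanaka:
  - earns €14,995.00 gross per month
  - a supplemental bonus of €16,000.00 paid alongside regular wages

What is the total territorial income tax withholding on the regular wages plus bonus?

€4,694.51

Territorial Income Tax: taxable = €14,995.00
  €792.76 + 12.96% × (€14,995.00 − €14,000.00) = €792.76 + 12.96% × €995.00 = €921.71
Supplemental (23.58% flat on bonus): 23.58% × €16,000.00 = €3,772.80
Total territorial income tax: €921.71 + €3,772.80 = €4,694.51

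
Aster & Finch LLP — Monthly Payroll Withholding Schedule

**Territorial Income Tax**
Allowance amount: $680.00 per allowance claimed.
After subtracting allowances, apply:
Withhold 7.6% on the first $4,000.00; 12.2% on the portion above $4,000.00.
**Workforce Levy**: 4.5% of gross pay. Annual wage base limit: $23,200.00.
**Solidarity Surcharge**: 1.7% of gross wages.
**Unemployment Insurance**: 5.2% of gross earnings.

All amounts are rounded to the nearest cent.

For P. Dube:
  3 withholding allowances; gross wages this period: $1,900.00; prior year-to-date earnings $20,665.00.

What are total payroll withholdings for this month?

$216.60

Territorial Income Tax: taxable = $1,900.00 − 3×$680.00 = $-140.00
  Taxable ≤ 0 → $0.00
Workforce Levy: 4.5% × $1,900.00 = $85.50
Solidarity Surcharge: 1.7% × $1,900.00 = $32.30
Unemployment Insurance: 5.2% × $1,900.00 = $98.80
Total: $0.00 + $85.50 + $32.30 + $98.80 = $216.60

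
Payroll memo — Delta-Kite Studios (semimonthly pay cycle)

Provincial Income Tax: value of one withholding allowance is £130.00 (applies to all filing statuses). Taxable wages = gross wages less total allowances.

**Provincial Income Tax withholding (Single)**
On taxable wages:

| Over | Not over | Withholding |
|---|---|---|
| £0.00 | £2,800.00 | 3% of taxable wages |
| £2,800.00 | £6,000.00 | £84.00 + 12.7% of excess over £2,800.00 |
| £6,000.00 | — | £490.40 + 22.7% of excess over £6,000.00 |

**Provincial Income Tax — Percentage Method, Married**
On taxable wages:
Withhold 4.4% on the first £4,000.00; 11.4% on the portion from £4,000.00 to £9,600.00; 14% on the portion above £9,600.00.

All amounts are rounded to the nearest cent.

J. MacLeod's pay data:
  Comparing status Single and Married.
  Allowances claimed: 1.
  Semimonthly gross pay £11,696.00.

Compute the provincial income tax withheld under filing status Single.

Provincial Income Tax (Single): taxable = £11,696.00 − 1×£130.00 = £11,566.00
  £490.40 + 22.7% × (£11,566.00 − £6,000.00) = £490.40 + 22.7% × £5,566.00 = £1,753.88

£1,753.88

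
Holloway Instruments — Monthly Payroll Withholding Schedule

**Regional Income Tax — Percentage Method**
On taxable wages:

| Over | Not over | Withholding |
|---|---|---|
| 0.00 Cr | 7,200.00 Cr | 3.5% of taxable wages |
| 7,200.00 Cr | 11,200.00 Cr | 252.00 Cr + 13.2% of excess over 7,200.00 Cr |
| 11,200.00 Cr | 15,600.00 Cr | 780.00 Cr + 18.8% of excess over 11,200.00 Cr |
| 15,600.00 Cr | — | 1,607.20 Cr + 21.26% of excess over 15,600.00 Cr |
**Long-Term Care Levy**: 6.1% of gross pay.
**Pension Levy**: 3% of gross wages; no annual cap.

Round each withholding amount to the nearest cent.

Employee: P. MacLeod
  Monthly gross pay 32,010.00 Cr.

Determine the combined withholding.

8,008.88 Cr

Regional Income Tax: taxable = 32,010.00 Cr
  1,607.20 Cr + 21.26% × (32,010.00 Cr − 15,600.00 Cr) = 1,607.20 Cr + 21.26% × 16,410.00 Cr = 5,095.97 Cr
Long-Term Care Levy: 6.1% × 32,010.00 Cr = 1,952.61 Cr
Pension Levy: 3% × 32,010.00 Cr = 960.30 Cr
Total: 5,095.97 Cr + 1,952.61 Cr + 960.30 Cr = 8,008.88 Cr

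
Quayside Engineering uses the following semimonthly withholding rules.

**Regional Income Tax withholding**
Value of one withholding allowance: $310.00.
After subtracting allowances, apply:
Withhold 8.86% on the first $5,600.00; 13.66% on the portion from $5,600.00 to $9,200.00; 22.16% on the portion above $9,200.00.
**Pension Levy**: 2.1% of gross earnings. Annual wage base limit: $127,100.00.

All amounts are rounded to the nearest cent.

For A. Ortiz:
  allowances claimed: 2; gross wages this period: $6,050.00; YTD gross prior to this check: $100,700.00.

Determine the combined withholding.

$608.15

Regional Income Tax: taxable = $6,050.00 − 2×$310.00 = $5,430.00
  8.86% × $5,430.00 = $481.10
Pension Levy: 2.1% × $6,050.00 = $127.05
Total: $481.10 + $127.05 = $608.15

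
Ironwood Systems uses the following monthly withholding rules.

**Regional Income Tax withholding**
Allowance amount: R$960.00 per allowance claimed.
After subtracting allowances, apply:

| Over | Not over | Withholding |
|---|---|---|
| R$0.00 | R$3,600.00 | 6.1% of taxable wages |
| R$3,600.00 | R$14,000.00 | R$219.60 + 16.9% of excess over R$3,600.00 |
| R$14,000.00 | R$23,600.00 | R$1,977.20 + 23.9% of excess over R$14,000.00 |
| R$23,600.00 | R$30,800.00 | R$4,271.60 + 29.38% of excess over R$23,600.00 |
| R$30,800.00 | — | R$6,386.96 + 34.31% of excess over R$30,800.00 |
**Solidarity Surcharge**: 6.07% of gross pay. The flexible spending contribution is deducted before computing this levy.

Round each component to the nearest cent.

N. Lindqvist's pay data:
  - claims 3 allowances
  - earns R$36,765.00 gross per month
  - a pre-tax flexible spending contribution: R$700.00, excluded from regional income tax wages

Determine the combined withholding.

R$9,394.40

Regional Income Tax: taxable = R$36,765.00 − R$700.00 − 3×R$960.00 = R$33,185.00
  R$6,386.96 + 34.31% × (R$33,185.00 − R$30,800.00) = R$6,386.96 + 34.31% × R$2,385.00 = R$7,205.25
Solidarity Surcharge: 6.07% × R$36,065.00 = R$2,189.15
Total: R$7,205.25 + R$2,189.15 = R$9,394.40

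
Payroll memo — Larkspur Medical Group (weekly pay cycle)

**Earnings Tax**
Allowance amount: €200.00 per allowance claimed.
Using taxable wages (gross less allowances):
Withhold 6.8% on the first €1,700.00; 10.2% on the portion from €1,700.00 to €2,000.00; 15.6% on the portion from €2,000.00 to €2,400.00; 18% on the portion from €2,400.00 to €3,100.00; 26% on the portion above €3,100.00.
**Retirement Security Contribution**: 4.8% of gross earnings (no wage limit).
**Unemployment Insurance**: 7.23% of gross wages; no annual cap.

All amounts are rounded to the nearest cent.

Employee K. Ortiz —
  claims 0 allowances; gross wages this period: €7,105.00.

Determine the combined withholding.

€2,230.63

Earnings Tax: taxable = €7,105.00
  €334.60 + 26% × (€7,105.00 − €3,100.00) = €334.60 + 26% × €4,005.00 = €1,375.90
Retirement Security Contribution: 4.8% × €7,105.00 = €341.04
Unemployment Insurance: 7.23% × €7,105.00 = €513.69
Total: €1,375.90 + €341.04 + €513.69 = €2,230.63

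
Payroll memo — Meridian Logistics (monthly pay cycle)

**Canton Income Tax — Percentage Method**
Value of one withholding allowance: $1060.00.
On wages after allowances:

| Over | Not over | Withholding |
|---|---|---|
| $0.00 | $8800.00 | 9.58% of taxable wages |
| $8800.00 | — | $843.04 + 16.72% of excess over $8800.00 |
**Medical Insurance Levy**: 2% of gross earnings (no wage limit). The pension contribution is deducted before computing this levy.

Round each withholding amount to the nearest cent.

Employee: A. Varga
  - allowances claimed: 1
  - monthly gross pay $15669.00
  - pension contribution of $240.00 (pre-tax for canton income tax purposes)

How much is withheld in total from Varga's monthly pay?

$2082.76

Canton Income Tax: taxable = $15669.00 − $240.00 − 1×$1060.00 = $14369.00
  $843.04 + 16.72% × ($14369.00 − $8800.00) = $843.04 + 16.72% × $5569.00 = $1774.18
Medical Insurance Levy: 2% × $15429.00 = $308.58
Total: $1774.18 + $308.58 = $2082.76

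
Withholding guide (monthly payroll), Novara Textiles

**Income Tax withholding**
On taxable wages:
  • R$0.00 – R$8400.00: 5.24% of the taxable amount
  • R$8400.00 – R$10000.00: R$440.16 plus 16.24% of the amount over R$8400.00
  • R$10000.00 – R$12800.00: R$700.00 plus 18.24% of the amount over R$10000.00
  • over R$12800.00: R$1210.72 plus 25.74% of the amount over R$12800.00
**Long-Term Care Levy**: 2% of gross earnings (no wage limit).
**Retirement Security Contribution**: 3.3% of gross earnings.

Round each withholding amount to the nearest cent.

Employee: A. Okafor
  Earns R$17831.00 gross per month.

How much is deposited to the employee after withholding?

R$14380.26

Income Tax: taxable = R$17831.00
  R$1210.72 + 25.74% × (R$17831.00 − R$12800.00) = R$1210.72 + 25.74% × R$5031.00 = R$2505.70
Long-Term Care Levy: 2% × R$17831.00 = R$356.62
Retirement Security Contribution: 3.3% × R$17831.00 = R$588.42
Total withheld: R$2505.70 + R$356.62 + R$588.42 = R$3450.74
Net pay: R$17831.00 − R$3450.74 = R$14380.26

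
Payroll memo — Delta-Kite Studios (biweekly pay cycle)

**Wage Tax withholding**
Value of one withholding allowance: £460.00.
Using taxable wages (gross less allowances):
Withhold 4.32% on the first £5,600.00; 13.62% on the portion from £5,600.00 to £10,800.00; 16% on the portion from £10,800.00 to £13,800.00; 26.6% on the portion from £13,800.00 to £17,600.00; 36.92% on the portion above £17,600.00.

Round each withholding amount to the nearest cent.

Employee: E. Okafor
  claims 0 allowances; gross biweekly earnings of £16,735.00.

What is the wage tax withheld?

£2,210.87

Wage Tax: taxable = £16,735.00
  £1,430.16 + 26.6% × (£16,735.00 − £13,800.00) = £1,430.16 + 26.6% × £2,935.00 = £2,210.87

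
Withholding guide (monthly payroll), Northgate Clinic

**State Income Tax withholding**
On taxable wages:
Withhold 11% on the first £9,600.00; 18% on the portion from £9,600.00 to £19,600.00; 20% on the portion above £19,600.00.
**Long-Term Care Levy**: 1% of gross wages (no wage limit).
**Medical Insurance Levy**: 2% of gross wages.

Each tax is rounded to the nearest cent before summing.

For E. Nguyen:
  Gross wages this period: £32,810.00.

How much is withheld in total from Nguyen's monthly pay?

£6,482.30

State Income Tax: taxable = £32,810.00
  £2,856.00 + 20% × (£32,810.00 − £19,600.00) = £2,856.00 + 20% × £13,210.00 = £5,498.00
Long-Term Care Levy: 1% × £32,810.00 = £328.10
Medical Insurance Levy: 2% × £32,810.00 = £656.20
Total: £5,498.00 + £328.10 + £656.20 = £6,482.30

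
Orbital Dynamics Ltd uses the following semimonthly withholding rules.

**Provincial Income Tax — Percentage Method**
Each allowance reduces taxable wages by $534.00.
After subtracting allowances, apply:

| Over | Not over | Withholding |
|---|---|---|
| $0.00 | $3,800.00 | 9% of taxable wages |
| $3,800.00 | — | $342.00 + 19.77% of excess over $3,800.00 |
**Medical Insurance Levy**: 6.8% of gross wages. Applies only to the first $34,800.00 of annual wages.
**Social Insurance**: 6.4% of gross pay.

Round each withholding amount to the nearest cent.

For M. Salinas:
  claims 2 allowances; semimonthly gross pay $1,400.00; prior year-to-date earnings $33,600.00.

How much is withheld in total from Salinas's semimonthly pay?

$201.08

Provincial Income Tax: taxable = $1,400.00 − 2×$534.00 = $332.00
  9% × $332.00 = $29.88
Medical Insurance Levy: cap $34,800.00 − YTD $33,600.00 = $1,200.00 subject; 6.8% × $1,200.00 = $81.60
Social Insurance: 6.4% × $1,400.00 = $89.60
Total: $29.88 + $81.60 + $89.60 = $201.08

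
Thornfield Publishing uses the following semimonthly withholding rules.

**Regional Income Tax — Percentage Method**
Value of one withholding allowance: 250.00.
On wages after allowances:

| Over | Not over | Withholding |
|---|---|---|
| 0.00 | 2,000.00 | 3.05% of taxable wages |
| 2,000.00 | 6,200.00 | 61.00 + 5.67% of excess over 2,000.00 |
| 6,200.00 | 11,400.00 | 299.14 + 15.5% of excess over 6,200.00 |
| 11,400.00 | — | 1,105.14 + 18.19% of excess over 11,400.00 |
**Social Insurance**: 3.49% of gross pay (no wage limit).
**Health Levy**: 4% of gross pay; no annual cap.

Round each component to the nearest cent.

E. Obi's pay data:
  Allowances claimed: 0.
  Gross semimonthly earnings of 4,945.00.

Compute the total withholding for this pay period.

Regional Income Tax: taxable = 4,945.00
  61.00 + 5.67% × (4,945.00 − 2,000.00) = 61.00 + 5.67% × 2,945.00 = 227.98
Social Insurance: 3.49% × 4,945.00 = 172.58
Health Levy: 4% × 4,945.00 = 197.80
Total: 227.98 + 172.58 + 197.80 = 598.36

598.36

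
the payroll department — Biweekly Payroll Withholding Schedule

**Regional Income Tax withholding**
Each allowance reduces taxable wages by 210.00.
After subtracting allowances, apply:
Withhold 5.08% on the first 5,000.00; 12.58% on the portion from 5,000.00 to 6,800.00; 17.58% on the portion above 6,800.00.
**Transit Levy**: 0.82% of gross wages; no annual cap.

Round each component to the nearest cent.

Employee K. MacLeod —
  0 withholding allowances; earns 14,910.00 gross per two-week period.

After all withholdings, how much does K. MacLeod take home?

Regional Income Tax: taxable = 14,910.00
  480.44 + 17.58% × (14,910.00 − 6,800.00) = 480.44 + 17.58% × 8,110.00 = 1,906.18
Transit Levy: 0.82% × 14,910.00 = 122.26
Total withheld: 1,906.18 + 122.26 = 2,028.44
Net pay: 14,910.00 − 2,028.44 = 12,881.56

12,881.56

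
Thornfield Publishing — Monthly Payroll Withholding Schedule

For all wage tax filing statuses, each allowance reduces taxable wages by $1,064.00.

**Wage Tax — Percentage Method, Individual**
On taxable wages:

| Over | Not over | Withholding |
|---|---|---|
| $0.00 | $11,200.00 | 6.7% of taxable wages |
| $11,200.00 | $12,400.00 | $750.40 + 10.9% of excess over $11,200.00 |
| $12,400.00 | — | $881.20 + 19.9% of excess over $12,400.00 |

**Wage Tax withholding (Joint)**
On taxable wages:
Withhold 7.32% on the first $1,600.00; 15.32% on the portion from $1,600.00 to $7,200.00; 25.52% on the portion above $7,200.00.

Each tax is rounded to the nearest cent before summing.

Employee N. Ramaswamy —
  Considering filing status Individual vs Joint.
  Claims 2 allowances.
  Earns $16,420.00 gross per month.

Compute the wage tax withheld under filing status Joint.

Wage Tax (Joint): taxable = $16,420.00 − 2×$1,064.00 = $14,292.00
  $975.04 + 25.52% × ($14,292.00 − $7,200.00) = $975.04 + 25.52% × $7,092.00 = $2,784.92

$2,784.92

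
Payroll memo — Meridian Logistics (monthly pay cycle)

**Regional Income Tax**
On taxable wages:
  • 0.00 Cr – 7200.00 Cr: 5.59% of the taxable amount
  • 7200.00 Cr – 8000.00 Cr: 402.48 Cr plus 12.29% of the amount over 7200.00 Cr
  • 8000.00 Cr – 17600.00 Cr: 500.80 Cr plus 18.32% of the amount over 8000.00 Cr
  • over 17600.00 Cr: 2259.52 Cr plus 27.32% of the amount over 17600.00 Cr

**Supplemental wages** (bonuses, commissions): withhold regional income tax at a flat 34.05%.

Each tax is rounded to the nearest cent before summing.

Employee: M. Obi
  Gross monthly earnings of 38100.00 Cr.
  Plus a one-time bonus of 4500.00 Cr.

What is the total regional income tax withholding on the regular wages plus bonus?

Regional Income Tax: taxable = 38100.00 Cr
  2259.52 Cr + 27.32% × (38100.00 Cr − 17600.00 Cr) = 2259.52 Cr + 27.32% × 20500.00 Cr = 7860.12 Cr
Supplemental (34.05% flat on bonus): 34.05% × 4500.00 Cr = 1532.25 Cr
Total regional income tax: 7860.12 Cr + 1532.25 Cr = 9392.37 Cr

9392.37 Cr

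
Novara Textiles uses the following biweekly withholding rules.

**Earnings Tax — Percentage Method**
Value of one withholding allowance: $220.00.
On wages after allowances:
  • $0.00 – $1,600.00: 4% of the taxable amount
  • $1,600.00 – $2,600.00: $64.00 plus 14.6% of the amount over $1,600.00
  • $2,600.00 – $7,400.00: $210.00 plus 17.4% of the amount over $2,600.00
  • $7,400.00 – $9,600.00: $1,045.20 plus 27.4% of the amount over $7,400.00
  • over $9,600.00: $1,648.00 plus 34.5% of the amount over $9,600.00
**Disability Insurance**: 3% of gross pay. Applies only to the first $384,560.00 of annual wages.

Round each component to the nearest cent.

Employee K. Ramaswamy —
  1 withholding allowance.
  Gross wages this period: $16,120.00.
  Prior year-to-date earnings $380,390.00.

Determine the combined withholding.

$3,946.60

Earnings Tax: taxable = $16,120.00 − 1×$220.00 = $15,900.00
  $1,648.00 + 34.5% × ($15,900.00 − $9,600.00) = $1,648.00 + 34.5% × $6,300.00 = $3,821.50
Disability Insurance: cap $384,560.00 − YTD $380,390.00 = $4,170.00 subject; 3% × $4,170.00 = $125.10
Total: $3,821.50 + $125.10 = $3,946.60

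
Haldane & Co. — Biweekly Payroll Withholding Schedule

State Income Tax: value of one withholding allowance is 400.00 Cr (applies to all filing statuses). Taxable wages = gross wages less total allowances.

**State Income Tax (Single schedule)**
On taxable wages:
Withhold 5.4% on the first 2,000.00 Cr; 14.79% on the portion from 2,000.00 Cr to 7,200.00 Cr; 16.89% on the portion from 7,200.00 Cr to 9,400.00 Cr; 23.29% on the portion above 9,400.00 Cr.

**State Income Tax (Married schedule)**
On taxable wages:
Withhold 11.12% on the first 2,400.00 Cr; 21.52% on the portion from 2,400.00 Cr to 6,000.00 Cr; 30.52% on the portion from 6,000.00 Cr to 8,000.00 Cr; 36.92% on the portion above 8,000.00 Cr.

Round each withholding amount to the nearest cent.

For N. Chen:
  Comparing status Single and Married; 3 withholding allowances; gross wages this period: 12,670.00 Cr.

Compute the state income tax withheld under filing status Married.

State Income Tax (Married): taxable = 12,670.00 Cr − 3×400.00 Cr = 11,470.00 Cr
  1,652.00 Cr + 36.92% × (11,470.00 Cr − 8,000.00 Cr) = 1,652.00 Cr + 36.92% × 3,470.00 Cr = 2,933.12 Cr

2,933.12 Cr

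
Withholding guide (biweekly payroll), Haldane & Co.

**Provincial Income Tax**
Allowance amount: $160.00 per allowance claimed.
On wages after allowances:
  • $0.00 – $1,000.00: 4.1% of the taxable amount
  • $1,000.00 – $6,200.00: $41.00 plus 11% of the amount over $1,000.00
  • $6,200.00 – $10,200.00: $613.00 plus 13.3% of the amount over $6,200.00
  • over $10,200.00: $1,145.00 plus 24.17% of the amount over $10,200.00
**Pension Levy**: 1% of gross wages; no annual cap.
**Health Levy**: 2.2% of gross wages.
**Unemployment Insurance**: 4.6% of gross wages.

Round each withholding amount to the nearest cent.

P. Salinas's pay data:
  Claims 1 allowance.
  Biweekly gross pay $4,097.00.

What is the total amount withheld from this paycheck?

Provincial Income Tax: taxable = $4,097.00 − 1×$160.00 = $3,937.00
  $41.00 + 11% × ($3,937.00 − $1,000.00) = $41.00 + 11% × $2,937.00 = $364.07
Pension Levy: 1% × $4,097.00 = $40.97
Health Levy: 2.2% × $4,097.00 = $90.13
Unemployment Insurance: 4.6% × $4,097.00 = $188.46
Total: $364.07 + $40.97 + $90.13 + $188.46 = $683.63

$683.63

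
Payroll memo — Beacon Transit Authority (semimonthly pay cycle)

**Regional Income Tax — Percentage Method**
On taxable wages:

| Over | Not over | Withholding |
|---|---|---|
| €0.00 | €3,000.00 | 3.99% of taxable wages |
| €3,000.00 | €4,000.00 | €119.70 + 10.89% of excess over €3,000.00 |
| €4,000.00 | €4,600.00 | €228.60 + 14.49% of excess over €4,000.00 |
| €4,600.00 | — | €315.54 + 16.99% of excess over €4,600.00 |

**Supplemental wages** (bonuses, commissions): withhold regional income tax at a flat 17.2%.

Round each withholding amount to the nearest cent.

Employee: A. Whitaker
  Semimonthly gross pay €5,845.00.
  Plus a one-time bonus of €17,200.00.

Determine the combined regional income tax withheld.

Regional Income Tax: taxable = €5,845.00
  €315.54 + 16.99% × (€5,845.00 − €4,600.00) = €315.54 + 16.99% × €1,245.00 = €527.07
Supplemental (17.2% flat on bonus): 17.2% × €17,200.00 = €2,958.40
Total regional income tax: €527.07 + €2,958.40 = €3,485.47

€3,485.47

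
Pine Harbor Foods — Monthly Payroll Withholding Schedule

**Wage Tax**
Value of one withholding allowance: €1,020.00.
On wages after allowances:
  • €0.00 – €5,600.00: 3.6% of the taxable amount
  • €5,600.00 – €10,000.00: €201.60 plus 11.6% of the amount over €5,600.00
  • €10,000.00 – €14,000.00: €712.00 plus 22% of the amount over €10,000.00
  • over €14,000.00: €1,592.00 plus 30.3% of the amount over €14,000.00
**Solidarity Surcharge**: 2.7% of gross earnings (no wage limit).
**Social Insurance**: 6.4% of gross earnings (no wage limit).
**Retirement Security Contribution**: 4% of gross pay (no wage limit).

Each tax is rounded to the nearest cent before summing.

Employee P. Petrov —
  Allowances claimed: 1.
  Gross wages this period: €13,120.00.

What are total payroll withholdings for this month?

Wage Tax: taxable = €13,120.00 − 1×€1,020.00 = €12,100.00
  €712.00 + 22% × (€12,100.00 − €10,000.00) = €712.00 + 22% × €2,100.00 = €1,174.00
Solidarity Surcharge: 2.7% × €13,120.00 = €354.24
Social Insurance: 6.4% × €13,120.00 = €839.68
Retirement Security Contribution: 4% × €13,120.00 = €524.80
Total: €1,174.00 + €354.24 + €839.68 + €524.80 = €2,892.72

€2,892.72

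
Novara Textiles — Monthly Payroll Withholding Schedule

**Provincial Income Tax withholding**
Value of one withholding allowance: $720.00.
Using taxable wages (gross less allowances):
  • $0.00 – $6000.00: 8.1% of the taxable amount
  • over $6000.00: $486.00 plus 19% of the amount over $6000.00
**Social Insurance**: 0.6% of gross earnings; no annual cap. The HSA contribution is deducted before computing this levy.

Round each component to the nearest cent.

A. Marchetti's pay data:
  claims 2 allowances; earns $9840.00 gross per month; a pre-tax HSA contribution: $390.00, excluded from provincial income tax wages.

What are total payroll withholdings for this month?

Provincial Income Tax: taxable = $9840.00 − $390.00 − 2×$720.00 = $8010.00
  $486.00 + 19% × ($8010.00 − $6000.00) = $486.00 + 19% × $2010.00 = $867.90
Social Insurance: 0.6% × $9450.00 = $56.70
Total: $867.90 + $56.70 = $924.60

$924.60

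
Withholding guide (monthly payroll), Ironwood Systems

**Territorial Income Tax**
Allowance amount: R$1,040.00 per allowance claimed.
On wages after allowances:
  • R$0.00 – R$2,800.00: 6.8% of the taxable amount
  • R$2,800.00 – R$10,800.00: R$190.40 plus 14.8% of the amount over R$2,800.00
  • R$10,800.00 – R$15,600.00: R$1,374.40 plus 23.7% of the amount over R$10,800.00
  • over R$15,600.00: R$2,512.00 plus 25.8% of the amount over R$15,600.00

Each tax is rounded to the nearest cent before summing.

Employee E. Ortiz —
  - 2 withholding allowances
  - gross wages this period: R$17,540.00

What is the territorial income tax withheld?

Territorial Income Tax: taxable = R$17,540.00 − 2×R$1,040.00 = R$15,460.00
  R$1,374.40 + 23.7% × (R$15,460.00 − R$10,800.00) = R$1,374.40 + 23.7% × R$4,660.00 = R$2,478.82

R$2,478.82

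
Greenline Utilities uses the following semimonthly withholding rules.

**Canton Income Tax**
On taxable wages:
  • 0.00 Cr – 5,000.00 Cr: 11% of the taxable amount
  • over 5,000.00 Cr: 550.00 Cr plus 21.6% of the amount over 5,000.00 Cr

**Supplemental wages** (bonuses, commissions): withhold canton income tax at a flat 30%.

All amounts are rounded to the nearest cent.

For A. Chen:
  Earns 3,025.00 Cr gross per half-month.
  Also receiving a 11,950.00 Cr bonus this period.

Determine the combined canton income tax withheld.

Canton Income Tax: taxable = 3,025.00 Cr
  11% × 3,025.00 Cr = 332.75 Cr
Supplemental (30% flat on bonus): 30% × 11,950.00 Cr = 3,585.00 Cr
Total canton income tax: 332.75 Cr + 3,585.00 Cr = 3,917.75 Cr

3,917.75 Cr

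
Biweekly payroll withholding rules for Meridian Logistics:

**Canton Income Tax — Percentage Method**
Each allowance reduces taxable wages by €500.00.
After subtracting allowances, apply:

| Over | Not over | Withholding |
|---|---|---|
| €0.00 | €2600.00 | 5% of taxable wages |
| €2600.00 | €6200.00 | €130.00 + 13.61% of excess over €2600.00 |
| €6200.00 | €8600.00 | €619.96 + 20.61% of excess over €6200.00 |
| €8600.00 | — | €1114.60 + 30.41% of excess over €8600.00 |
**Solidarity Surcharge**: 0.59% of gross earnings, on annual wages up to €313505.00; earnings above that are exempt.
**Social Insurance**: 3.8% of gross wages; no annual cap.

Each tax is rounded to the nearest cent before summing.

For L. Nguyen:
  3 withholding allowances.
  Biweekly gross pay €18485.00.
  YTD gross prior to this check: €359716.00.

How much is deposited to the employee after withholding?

€14118.09

Canton Income Tax: taxable = €18485.00 − 3×€500.00 = €16985.00
  €1114.60 + 30.41% × (€16985.00 − €8600.00) = €1114.60 + 30.41% × €8385.00 = €3664.48
Solidarity Surcharge: YTD €359716.00 ≥ cap €313505.00 → €0.00
Social Insurance: 3.8% × €18485.00 = €702.43
Total withheld: €3664.48 + €0.00 + €702.43 = €4366.91
Net pay: €18485.00 − €4366.91 = €14118.09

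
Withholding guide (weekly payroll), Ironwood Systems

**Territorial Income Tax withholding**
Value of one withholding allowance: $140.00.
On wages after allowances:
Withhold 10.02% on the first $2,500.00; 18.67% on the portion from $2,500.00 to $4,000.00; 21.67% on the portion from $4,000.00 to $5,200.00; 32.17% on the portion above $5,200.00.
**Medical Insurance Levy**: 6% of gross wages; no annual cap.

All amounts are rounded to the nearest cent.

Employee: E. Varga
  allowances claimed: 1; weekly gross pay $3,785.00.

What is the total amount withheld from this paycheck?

Territorial Income Tax: taxable = $3,785.00 − 1×$140.00 = $3,645.00
  $250.50 + 18.67% × ($3,645.00 − $2,500.00) = $250.50 + 18.67% × $1,145.00 = $464.27
Medical Insurance Levy: 6% × $3,785.00 = $227.10
Total: $464.27 + $227.10 = $691.37

$691.37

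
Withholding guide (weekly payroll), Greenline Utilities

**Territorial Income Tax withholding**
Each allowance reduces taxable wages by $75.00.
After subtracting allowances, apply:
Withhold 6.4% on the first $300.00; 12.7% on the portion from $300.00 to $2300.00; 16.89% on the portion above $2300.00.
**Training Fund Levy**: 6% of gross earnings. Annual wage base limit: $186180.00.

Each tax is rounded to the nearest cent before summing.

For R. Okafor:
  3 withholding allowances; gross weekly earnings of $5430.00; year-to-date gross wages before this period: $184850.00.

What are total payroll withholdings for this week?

Territorial Income Tax: taxable = $5430.00 − 3×$75.00 = $5205.00
  $273.20 + 16.89% × ($5205.00 − $2300.00) = $273.20 + 16.89% × $2905.00 = $763.85
Training Fund Levy: cap $186180.00 − YTD $184850.00 = $1330.00 subject; 6% × $1330.00 = $79.80
Total: $763.85 + $79.80 = $843.65

$843.65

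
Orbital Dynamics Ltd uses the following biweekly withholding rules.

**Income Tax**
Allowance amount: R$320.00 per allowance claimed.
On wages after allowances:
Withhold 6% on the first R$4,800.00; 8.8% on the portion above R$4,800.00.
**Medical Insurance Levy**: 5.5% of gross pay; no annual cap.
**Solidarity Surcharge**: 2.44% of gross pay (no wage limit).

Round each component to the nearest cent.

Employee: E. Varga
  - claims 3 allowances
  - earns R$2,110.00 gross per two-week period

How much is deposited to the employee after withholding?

R$1,873.47

Income Tax: taxable = R$2,110.00 − 3×R$320.00 = R$1,150.00
  6% × R$1,150.00 = R$69.00
Medical Insurance Levy: 5.5% × R$2,110.00 = R$116.05
Solidarity Surcharge: 2.44% × R$2,110.00 = R$51.48
Total withheld: R$69.00 + R$116.05 + R$51.48 = R$236.53
Net pay: R$2,110.00 − R$236.53 = R$1,873.47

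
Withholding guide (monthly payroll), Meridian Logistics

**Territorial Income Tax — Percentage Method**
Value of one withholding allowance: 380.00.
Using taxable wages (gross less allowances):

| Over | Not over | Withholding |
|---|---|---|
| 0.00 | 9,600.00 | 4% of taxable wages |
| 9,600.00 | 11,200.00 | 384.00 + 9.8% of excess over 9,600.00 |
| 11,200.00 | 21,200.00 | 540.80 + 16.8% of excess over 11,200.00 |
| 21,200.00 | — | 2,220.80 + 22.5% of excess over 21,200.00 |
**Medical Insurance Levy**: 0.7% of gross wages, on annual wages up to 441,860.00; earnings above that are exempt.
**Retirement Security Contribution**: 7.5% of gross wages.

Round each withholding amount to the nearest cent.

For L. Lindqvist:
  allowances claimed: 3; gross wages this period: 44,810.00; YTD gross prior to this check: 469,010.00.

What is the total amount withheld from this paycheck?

Territorial Income Tax: taxable = 44,810.00 − 3×380.00 = 43,670.00
  2,220.80 + 22.5% × (43,670.00 − 21,200.00) = 2,220.80 + 22.5% × 22,470.00 = 7,276.55
Medical Insurance Levy: YTD 469,010.00 ≥ cap 441,860.00 → 0.00
Retirement Security Contribution: 7.5% × 44,810.00 = 3,360.75
Total: 7,276.55 + 0.00 + 3,360.75 = 10,637.30

10,637.30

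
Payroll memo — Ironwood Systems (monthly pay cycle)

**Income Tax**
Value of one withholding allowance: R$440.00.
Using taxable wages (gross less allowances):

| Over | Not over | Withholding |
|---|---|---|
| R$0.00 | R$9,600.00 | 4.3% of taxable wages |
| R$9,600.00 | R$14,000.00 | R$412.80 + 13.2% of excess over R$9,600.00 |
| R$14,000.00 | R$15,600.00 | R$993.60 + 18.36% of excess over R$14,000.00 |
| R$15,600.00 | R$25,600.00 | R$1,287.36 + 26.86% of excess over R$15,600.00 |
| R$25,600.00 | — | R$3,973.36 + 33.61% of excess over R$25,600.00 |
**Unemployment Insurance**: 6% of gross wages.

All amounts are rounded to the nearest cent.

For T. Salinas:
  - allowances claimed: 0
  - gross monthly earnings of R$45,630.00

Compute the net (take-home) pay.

Income Tax: taxable = R$45,630.00
  R$3,973.36 + 33.61% × (R$45,630.00 − R$25,600.00) = R$3,973.36 + 33.61% × R$20,030.00 = R$10,705.44
Unemployment Insurance: 6% × R$45,630.00 = R$2,737.80
Total withheld: R$10,705.44 + R$2,737.80 = R$13,443.24
Net pay: R$45,630.00 − R$13,443.24 = R$32,186.76

R$32,186.76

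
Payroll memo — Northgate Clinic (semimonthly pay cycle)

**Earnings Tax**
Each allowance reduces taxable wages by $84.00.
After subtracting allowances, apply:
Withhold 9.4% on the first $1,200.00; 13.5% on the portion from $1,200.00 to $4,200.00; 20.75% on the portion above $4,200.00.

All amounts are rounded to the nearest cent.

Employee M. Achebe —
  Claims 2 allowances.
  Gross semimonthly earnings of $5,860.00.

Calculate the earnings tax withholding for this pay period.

$827.39

Earnings Tax: taxable = $5,860.00 − 2×$84.00 = $5,692.00
  $517.80 + 20.75% × ($5,692.00 − $4,200.00) = $517.80 + 20.75% × $1,492.00 = $827.39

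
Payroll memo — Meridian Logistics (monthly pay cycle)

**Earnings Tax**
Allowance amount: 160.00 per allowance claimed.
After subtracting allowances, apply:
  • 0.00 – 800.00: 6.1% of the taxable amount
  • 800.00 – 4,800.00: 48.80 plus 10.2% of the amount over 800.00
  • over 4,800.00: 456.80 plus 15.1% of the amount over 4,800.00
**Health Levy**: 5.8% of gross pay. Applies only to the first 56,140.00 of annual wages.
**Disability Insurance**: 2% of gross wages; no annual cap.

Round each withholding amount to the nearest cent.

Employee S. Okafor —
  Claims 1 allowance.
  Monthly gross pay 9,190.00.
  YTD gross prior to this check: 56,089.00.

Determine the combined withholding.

1,282.29

Earnings Tax: taxable = 9,190.00 − 1×160.00 = 9,030.00
  456.80 + 15.1% × (9,030.00 − 4,800.00) = 456.80 + 15.1% × 4,230.00 = 1,095.53
Health Levy: cap 56,140.00 − YTD 56,089.00 = 51.00 subject; 5.8% × 51.00 = 2.96
Disability Insurance: 2% × 9,190.00 = 183.80
Total: 1,095.53 + 2.96 + 183.80 = 1,282.29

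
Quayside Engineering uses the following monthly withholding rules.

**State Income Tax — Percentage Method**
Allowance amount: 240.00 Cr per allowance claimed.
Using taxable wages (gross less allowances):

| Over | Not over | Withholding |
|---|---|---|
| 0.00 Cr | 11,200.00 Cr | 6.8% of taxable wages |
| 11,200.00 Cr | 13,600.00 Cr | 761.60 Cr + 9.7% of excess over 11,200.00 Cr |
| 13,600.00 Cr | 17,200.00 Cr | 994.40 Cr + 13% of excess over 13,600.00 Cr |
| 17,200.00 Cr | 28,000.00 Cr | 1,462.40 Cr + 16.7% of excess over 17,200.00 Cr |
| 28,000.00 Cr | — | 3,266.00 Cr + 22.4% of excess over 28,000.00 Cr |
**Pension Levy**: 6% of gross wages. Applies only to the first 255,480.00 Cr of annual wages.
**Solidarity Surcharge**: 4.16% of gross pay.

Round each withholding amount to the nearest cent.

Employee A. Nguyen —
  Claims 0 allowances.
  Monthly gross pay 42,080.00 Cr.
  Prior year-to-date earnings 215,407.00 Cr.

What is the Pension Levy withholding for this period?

Pension Levy: cap 255,480.00 Cr − YTD 215,407.00 Cr = 40,073.00 Cr subject; 6% × 40,073.00 Cr = 2,404.38 Cr

2,404.38 Cr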